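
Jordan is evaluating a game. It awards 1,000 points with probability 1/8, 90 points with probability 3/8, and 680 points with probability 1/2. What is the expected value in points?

EV = 1/8 × 1000 + 3/8 × 90 + 1/2 × 680 = 125 + 33.75 + 340 = 498.75

498.75 points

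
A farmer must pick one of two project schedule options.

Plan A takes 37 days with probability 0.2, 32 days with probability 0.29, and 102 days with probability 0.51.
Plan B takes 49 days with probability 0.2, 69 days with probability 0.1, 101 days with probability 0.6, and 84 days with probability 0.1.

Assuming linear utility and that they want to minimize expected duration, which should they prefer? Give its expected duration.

Plan A (68.7 days)

Plan A = 0.2 × 37 + 0.29 × 32 + 0.51 × 102 = 7.4 + 9.28 + 52.02 = 68.7
Plan B = 0.2 × 49 + 0.1 × 69 + 0.6 × 101 + 0.1 × 84 = 9.8 + 6.9 + 60.6 + 8.4 = 85.7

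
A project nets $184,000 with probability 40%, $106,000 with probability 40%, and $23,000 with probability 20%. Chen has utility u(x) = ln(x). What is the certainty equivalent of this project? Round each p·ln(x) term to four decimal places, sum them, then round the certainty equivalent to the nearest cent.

E[u] = 0.4·ln(184000) + 0.4·ln(106000) + 0.2·ln(23000) = 4.8491 + 4.6285 + 2.0086 = 11.4862
CE = e^11.4862 ≈ 97362.85

$97,362.85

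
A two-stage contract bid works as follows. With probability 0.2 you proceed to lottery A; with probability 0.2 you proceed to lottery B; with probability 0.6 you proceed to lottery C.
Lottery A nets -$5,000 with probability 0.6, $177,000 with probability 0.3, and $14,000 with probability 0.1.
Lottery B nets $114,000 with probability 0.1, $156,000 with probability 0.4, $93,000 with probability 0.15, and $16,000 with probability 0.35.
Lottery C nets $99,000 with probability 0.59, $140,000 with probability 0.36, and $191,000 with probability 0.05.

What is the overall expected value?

$99,986

EV(A) = 0.6 × (-5000) + 0.3 × 177000 + 0.1 × 14000 = -3000 + 53100 + 1400 = 51500
EV(B) = 0.1 × 114000 + 0.4 × 156000 + 0.15 × 93000 + 0.35 × 16000 = 11400 + 62400 + 13950 + 5600 = 93350
EV(C) = 0.59 × 99000 + 0.36 × 140000 + 0.05 × 191000 = 58410 + 50400 + 9550 = 118360
Overall = 0.2 × 51500 + 0.2 × 93350 + 0.6 × 118360 = 10300 + 18670 + 71016 = 99986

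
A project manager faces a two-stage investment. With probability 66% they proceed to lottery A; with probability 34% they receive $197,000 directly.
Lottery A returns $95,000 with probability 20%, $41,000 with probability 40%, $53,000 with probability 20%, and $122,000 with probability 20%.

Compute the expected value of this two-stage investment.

$113,444

EV(A) = 0.2 × 95000 + 0.4 × 41000 + 0.2 × 53000 + 0.2 × 122000 = 19000 + 16400 + 10600 + 24400 = 70400
Branch B: 197000 (certain)
Overall = 0.66 × 70400 + 0.34 × 197000 = 46464 + 66980 = 113444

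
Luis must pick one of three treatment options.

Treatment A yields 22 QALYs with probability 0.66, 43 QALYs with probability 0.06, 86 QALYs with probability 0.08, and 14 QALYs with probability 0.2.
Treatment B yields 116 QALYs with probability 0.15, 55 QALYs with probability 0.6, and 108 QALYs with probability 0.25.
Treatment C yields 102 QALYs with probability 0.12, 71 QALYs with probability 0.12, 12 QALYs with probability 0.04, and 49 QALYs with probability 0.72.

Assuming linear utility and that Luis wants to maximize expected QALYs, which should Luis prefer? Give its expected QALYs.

Treatment B (77.4 QALYs)

Treatment A = 0.66 × 22 + 0.06 × 43 + 0.08 × 86 + 0.2 × 14 = 14.52 + 2.58 + 6.88 + 2.8 = 26.78
Treatment B = 0.15 × 116 + 0.6 × 55 + 0.25 × 108 = 17.4 + 33 + 27 = 77.4
Treatment C = 0.12 × 102 + 0.12 × 71 + 0.04 × 12 + 0.72 × 49 = 12.24 + 8.52 + 0.48 + 35.28 = 56.52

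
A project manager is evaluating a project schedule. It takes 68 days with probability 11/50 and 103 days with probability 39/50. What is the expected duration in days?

EV = 11/50 × 68 + 39/50 × 103 = 14.96 + 80.34 = 95.3

95.3 days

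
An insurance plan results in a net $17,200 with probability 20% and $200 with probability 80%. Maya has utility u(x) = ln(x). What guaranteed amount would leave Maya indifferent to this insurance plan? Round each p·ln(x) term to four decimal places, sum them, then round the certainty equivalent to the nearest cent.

$487.46

E[u] = 0.2·ln(17200) + 0.8·ln(200) = 1.9505 + 4.2387 = 6.1892
CE = e^6.1892 ≈ 487.46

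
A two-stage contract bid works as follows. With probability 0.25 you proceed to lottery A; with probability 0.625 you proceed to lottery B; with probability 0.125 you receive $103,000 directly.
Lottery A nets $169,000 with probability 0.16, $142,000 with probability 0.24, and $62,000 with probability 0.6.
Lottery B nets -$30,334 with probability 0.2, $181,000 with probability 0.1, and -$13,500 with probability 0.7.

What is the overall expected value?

$39,069.50

EV(A) = 0.16 × 169000 + 0.24 × 142000 + 0.6 × 62000 = 27040 + 34080 + 37200 = 98320
EV(B) = 0.2 × (-30334) + 0.1 × 181000 + 0.7 × (-13500) = -6066.8 + 18100 − 9450 = 2583.2
Branch C: 103000 (certain)
Overall = 0.25 × 98320 + 0.625 × 2583.2 + 0.125 × 103000 = 24580 + 1614.5 + 12875 = 39069.5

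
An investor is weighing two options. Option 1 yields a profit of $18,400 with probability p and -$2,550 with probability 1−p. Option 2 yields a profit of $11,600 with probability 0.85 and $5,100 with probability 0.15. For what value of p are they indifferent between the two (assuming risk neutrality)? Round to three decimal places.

EV(Option 2) = 0.85 × 11600 + 0.15 × 5100 = 9860 + 765 = 10625
p·18400 + (1−p)·(-2550) = 10625
20950p − 2550 = 10625
p = (10625 + 2550) / 20950

p = 0.629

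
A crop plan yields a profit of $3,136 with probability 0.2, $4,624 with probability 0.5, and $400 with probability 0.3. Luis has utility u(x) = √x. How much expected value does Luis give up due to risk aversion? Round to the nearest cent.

$437.76

E[u] = 0.2·√3136 + 0.5·√4624 + 0.3·√400 = 0.2·56 + 0.5·68 + 0.3·20 = 51.2
CE = (51.2)² = 2621.44
Risk premium = EV − CE = 3059.2 − 2621.44 = 437.76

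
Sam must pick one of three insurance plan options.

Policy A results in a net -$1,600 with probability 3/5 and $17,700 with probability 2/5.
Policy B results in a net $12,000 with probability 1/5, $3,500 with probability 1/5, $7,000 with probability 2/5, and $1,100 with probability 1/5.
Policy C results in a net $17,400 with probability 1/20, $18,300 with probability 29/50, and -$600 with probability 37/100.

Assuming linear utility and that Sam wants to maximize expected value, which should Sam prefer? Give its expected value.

Policy A = 3/5 × (-1600) + 2/5 × 17700 = -960 + 7080 = 6120
Policy B = 1/5 × 12000 + 1/5 × 3500 + 2/5 × 7000 + 1/5 × 1100 = 2400 + 700 + 2800 + 220 = 6120
Policy C = 1/20 × 17400 + 29/50 × 18300 + 37/100 × (-600) = 870 + 10614 − 222 = 11262

Policy C ($11,262)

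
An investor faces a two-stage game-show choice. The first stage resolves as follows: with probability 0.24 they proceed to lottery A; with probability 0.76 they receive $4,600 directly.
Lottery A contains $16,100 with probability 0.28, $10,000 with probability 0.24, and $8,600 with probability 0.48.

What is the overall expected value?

EV(A) = 0.28 × 16100 + 0.24 × 10000 + 0.48 × 8600 = 4508 + 2400 + 4128 = 11036
Branch B: 4600 (certain)
Overall = 0.24 × 11036 + 0.76 × 4600 = 2648.64 + 3496 = 6144.64

$6,144.64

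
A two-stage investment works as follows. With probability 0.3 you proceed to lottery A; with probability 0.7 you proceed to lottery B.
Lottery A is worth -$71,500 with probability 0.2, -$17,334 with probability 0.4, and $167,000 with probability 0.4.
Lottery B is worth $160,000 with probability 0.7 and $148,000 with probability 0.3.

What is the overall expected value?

EV(A) = 0.2 × (-71500) + 0.4 × (-17334) + 0.4 × 167000 = -14300 − 6933.6 + 66800 = 45566.4
EV(B) = 0.7 × 160000 + 0.3 × 148000 = 112000 + 44400 = 156400
Overall = 0.3 × 45566.4 + 0.7 × 156400 = 13669.92 + 109480 = 123149.92

$123,149.92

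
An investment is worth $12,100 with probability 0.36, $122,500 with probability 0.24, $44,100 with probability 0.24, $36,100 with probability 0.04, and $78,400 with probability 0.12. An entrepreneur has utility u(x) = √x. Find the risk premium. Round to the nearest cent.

E[u] = 0.36·√12100 + 0.24·√122500 + 0.24·√44100 + 0.04·√36100 + 0.12·√78400 = 0.36·110 + 0.24·350 + 0.24·210 + 0.04·190 + 0.12·280 = 215.2
CE = (215.2)² = 46311.04
Risk premium = EV − CE = 55192 − 46311.04 = 8880.96

$8,880.96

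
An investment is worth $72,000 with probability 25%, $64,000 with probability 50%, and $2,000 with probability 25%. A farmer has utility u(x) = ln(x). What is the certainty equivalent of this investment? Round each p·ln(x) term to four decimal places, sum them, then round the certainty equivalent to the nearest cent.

$27,711.42

E[u] = 0.25·ln(72000) + 0.5·ln(64000) + 0.25·ln(2000) = 2.7961 + 5.5333 + 1.9002 = 10.2296
CE = e^10.2296 ≈ 27711.42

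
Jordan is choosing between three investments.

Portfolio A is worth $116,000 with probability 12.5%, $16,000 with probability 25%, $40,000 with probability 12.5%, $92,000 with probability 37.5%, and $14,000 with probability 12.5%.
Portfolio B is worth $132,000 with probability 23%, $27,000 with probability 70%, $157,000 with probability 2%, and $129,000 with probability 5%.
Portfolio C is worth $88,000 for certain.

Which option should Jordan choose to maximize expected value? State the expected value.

Portfolio C ($88,000)

Portfolio A = 0.125 × 116000 + 0.25 × 16000 + 0.125 × 40000 + 0.375 × 92000 + 0.125 × 14000 = 14500 + 4000 + 5000 + 34500 + 1750 = 59750
Portfolio B = 0.23 × 132000 + 0.7 × 27000 + 0.02 × 157000 + 0.05 × 129000 = 30360 + 18900 + 3140 + 6450 = 58850
Portfolio C: 88000 (certain)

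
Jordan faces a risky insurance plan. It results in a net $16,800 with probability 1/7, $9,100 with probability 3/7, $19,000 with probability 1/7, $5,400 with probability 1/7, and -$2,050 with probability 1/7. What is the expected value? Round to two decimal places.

EV = 1/7 × 16800 + 3/7 × 9100 + 1/7 × 19000 + 1/7 × 5400 + 1/7 × (-2050) = 2400 + 3900 + 2714.2857 + 771.4286 − 292.8571 = 9492.8571

$9,492.86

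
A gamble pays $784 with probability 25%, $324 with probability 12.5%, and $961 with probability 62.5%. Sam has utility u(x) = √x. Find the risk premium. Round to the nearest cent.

E[u] = 0.25·√784 + 0.125·√324 + 0.625·√961 = 0.25·28 + 0.125·18 + 0.625·31 = 28.625
CE = (28.625)² = 819.390625
Risk premium = EV − CE = 837.125 − 819.390625 = 17.734375

$17.73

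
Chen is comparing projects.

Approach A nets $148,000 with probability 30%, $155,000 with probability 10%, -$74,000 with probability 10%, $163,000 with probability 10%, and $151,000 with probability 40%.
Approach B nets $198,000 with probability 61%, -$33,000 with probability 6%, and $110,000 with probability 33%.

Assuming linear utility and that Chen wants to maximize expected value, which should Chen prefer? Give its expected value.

Approach B ($155,100)

Approach A = 0.3 × 148000 + 0.1 × 155000 + 0.1 × (-74000) + 0.1 × 163000 + 0.4 × 151000 = 44400 + 15500 − 7400 + 16300 + 60400 = 129200
Approach B = 0.61 × 198000 + 0.06 × (-33000) + 0.33 × 110000 = 120780 − 1980 + 36300 = 155100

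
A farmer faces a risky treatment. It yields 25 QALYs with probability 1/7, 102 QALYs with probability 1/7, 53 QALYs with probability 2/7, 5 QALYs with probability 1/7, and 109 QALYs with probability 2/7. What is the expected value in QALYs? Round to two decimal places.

EV = 1/7 × 25 + 1/7 × 102 + 2/7 × 53 + 1/7 × 5 + 2/7 × 109 = 3.5714 + 14.5714 + 15.1429 + 0.7143 + 31.1429 = 65.1429

65.14 QALYs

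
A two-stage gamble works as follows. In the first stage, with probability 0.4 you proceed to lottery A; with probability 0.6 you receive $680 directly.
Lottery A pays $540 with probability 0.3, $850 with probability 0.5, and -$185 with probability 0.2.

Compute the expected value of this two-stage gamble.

EV(A) = 0.3 × 540 + 0.5 × 850 + 0.2 × (-185) = 162 + 425 − 37 = 550
Branch B: 680 (certain)
Overall = 0.4 × 550 + 0.6 × 680 = 220 + 408 = 628

$628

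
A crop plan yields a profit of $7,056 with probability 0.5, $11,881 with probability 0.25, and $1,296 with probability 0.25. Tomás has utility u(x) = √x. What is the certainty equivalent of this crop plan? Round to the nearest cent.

E[u] = 0.5·√7056 + 0.25·√11881 + 0.25·√1296 = 0.5·84 + 0.25·109 + 0.25·36 = 78.25
CE = (78.25)² = 6123.0625

$6,123.06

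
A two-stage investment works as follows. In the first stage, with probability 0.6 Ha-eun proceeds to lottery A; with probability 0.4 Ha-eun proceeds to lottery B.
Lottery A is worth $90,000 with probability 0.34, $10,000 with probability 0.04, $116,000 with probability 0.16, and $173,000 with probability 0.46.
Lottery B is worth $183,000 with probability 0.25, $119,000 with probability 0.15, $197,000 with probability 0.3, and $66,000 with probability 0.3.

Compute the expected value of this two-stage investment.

EV(A) = 0.34 × 90000 + 0.04 × 10000 + 0.16 × 116000 + 0.46 × 173000 = 30600 + 400 + 18560 + 79580 = 129140
EV(B) = 0.25 × 183000 + 0.15 × 119000 + 0.3 × 197000 + 0.3 × 66000 = 45750 + 17850 + 59100 + 19800 = 142500
Overall = 0.6 × 129140 + 0.4 × 142500 = 77484 + 57000 = 134484

$134,484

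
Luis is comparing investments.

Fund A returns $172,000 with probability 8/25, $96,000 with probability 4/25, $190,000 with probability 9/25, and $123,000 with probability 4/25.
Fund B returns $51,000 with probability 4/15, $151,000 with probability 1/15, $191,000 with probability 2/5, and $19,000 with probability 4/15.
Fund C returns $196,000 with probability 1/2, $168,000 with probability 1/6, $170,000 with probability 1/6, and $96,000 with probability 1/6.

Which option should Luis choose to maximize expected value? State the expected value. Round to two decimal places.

Fund C ($170,333.33)

Fund A = 8/25 × 172000 + 4/25 × 96000 + 9/25 × 190000 + 4/25 × 123000 = 55040 + 15360 + 68400 + 19680 = 158480
Fund B = 4/15 × 51000 + 1/15 × 151000 + 2/5 × 191000 + 4/15 × 19000 = 13600 + 10066.6667 + 76400 + 5066.6667 = 105133.3333
Fund C = 1/2 × 196000 + 1/6 × 168000 + 1/6 × 170000 + 1/6 × 96000 = 98000 + 28000 + 28333.3333 + 16000 = 170333.3333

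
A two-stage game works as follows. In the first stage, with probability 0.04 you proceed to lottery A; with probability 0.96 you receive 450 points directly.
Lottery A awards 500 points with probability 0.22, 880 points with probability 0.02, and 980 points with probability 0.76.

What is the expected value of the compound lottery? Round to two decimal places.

EV(A) = 0.22 × 500 + 0.02 × 880 + 0.76 × 980 = 110 + 17.6 + 744.8 = 872.4
Branch B: 450 (certain)
Overall = 0.04 × 872.4 + 0.96 × 450 = 34.896 + 432 = 466.896

466.90 points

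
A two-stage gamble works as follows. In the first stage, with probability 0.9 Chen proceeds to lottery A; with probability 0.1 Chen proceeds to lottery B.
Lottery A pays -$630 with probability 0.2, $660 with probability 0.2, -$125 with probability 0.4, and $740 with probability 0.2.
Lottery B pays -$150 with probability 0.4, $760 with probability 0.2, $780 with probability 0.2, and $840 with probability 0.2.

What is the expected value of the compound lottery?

$135.20

EV(A) = 0.2 × (-630) + 0.2 × 660 + 0.4 × (-125) + 0.2 × 740 = -126 + 132 − 50 + 148 = 104
EV(B) = 0.4 × (-150) + 0.2 × 760 + 0.2 × 780 + 0.2 × 840 = -60 + 152 + 156 + 168 = 416
Overall = 0.9 × 104 + 0.1 × 416 = 93.6 + 41.6 = 135.2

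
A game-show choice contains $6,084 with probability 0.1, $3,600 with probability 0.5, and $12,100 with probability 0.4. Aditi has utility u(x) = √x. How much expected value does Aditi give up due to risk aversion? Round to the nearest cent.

E[u] = 0.1·√6084 + 0.5·√3600 + 0.4·√12100 = 0.1·78 + 0.5·60 + 0.4·110 = 81.8
CE = (81.8)² = 6691.24
Risk premium = EV − CE = 7248.4 − 6691.24 = 557.16

$557.16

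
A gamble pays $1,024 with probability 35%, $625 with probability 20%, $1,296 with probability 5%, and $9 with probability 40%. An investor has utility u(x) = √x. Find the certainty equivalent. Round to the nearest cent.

E[u] = 0.35·√1024 + 0.2·√625 + 0.05·√1296 + 0.4·√9 = 0.35·32 + 0.2·25 + 0.05·36 + 0.4·3 = 19.2
CE = (19.2)² = 368.64

$368.64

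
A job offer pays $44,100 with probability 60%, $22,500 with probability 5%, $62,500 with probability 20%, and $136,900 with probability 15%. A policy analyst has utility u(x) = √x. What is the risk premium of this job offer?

E[u] = 0.6·√44100 + 0.05·√22500 + 0.2·√62500 + 0.15·√136900 = 0.6·210 + 0.05·150 + 0.2·250 + 0.15·370 = 239
CE = (239)² = 57121
Risk premium = EV − CE = 60620 − 57121 = 3499

$3,499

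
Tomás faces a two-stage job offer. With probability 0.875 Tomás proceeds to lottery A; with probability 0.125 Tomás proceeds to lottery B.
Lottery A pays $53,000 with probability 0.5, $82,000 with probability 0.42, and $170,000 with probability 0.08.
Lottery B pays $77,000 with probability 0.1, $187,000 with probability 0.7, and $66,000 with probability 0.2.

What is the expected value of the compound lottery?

$84,197.50

EV(A) = 0.5 × 53000 + 0.42 × 82000 + 0.08 × 170000 = 26500 + 34440 + 13600 = 74540
EV(B) = 0.1 × 77000 + 0.7 × 187000 + 0.2 × 66000 = 7700 + 130900 + 13200 = 151800
Overall = 0.875 × 74540 + 0.125 × 151800 = 65222.5 + 18975 = 84197.5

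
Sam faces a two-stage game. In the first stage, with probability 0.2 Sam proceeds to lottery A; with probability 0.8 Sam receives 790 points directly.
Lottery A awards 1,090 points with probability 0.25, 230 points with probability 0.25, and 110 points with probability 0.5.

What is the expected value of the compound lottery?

EV(A) = 0.25 × 1090 + 0.25 × 230 + 0.5 × 110 = 272.5 + 57.5 + 55 = 385
Branch B: 790 (certain)
Overall = 0.2 × 385 + 0.8 × 790 = 77 + 632 = 709

709 points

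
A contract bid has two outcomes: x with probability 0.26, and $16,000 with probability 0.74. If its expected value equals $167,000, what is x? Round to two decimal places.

0.26·x + 0.74·16000 = 167000
0.26·x = 167000 − 11840 = 155160
x = 155160 / 0.26 = 596769.2308

x = $596,769.23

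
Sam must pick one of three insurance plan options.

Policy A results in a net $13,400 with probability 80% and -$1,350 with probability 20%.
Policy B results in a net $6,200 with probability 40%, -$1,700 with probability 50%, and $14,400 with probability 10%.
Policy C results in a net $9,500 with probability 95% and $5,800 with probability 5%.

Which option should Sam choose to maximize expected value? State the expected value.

Policy A = 0.8 × 13400 + 0.2 × (-1350) = 10720 − 270 = 10450
Policy B = 0.4 × 6200 + 0.5 × (-1700) + 0.1 × 14400 = 2480 − 850 + 1440 = 3070
Policy C = 0.95 × 9500 + 0.05 × 5800 = 9025 + 290 = 9315

Policy A ($10,450)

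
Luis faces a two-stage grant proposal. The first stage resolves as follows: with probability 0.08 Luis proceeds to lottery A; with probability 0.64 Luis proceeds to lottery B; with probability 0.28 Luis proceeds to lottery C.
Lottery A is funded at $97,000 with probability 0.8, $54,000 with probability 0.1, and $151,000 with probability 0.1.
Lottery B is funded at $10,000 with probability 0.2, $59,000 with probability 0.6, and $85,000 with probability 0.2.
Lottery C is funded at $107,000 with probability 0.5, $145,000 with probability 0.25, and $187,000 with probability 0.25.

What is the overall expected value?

$80,884

EV(A) = 0.8 × 97000 + 0.1 × 54000 + 0.1 × 151000 = 77600 + 5400 + 15100 = 98100
EV(B) = 0.2 × 10000 + 0.6 × 59000 + 0.2 × 85000 = 2000 + 35400 + 17000 = 54400
EV(C) = 0.5 × 107000 + 0.25 × 145000 + 0.25 × 187000 = 53500 + 36250 + 46750 = 136500
Overall = 0.08 × 98100 + 0.64 × 54400 + 0.28 × 136500 = 7848 + 34816 + 38220 = 80884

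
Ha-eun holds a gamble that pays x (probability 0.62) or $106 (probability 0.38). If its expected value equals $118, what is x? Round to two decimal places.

x = $125.35

0.62·x + 0.38·106 = 118
0.62·x = 118 − 40.28 = 77.72
x = 77.72 / 0.62 = 125.3548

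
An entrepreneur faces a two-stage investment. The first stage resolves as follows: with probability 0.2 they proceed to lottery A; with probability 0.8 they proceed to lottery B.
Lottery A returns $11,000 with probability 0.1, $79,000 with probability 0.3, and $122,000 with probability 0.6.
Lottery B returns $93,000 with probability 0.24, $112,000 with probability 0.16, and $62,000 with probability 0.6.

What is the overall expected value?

$81,552

EV(A) = 0.1 × 11000 + 0.3 × 79000 + 0.6 × 122000 = 1100 + 23700 + 73200 = 98000
EV(B) = 0.24 × 93000 + 0.16 × 112000 + 0.6 × 62000 = 22320 + 17920 + 37200 = 77440
Overall = 0.2 × 98000 + 0.8 × 77440 = 19600 + 61952 = 81552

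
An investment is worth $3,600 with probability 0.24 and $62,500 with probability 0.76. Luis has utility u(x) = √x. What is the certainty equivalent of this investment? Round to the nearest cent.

$41,779.36

E[u] = 0.24·√3600 + 0.76·√62500 = 0.24·60 + 0.76·250 = 204.4
CE = (204.4)² = 41779.36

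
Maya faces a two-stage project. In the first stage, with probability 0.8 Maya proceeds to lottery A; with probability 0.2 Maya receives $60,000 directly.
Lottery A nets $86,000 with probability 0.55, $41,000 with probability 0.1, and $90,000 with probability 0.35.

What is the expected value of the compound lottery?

EV(A) = 0.55 × 86000 + 0.1 × 41000 + 0.35 × 90000 = 47300 + 4100 + 31500 = 82900
Branch B: 60000 (certain)
Overall = 0.8 × 82900 + 0.2 × 60000 = 66320 + 12000 = 78320

$78,320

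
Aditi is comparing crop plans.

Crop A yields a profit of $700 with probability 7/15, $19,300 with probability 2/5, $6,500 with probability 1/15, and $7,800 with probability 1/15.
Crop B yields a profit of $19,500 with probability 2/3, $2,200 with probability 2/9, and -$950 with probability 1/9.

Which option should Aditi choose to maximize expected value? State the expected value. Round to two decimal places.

Crop B ($13,383.33)

Crop A = 7/15 × 700 + 2/5 × 19300 + 1/15 × 6500 + 1/15 × 7800 = 326.6667 + 7720 + 433.3333 + 520 = 9000
Crop B = 2/3 × 19500 + 2/9 × 2200 + 1/9 × (-950) = 13000 + 488.8889 − 105.5556 = 13383.3333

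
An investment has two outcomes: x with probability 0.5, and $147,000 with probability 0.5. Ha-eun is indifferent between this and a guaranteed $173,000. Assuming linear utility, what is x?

x = $199,000

0.5·x + 0.5·147000 = 173000
0.5·x = 173000 − 73500 = 99500
x = 99500 / 0.5 = 199000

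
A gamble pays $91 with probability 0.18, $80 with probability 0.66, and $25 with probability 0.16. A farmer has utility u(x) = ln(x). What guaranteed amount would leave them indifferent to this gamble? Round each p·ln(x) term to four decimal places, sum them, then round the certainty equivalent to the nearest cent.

E[u] = 0.18·ln(91) + 0.66·ln(80) + 0.16·ln(25) = 0.8120 + 2.8921 + 0.5150 = 4.2191
CE = e^4.2191 ≈ 67.97

$67.97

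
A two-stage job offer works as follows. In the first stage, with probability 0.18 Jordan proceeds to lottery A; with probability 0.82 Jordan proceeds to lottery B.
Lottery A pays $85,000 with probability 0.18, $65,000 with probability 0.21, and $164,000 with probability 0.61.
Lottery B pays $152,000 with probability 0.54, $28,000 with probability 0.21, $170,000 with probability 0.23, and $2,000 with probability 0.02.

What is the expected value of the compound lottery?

$127,440.20

EV(A) = 0.18 × 85000 + 0.21 × 65000 + 0.61 × 164000 = 15300 + 13650 + 100040 = 128990
EV(B) = 0.54 × 152000 + 0.21 × 28000 + 0.23 × 170000 + 0.02 × 2000 = 82080 + 5880 + 39100 + 40 = 127100
Overall = 0.18 × 128990 + 0.82 × 127100 = 23218.2 + 104222 = 127440.2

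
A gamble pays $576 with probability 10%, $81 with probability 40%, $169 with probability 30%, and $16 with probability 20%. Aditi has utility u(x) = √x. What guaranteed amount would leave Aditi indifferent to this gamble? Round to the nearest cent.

$114.49

E[u] = 0.1·√576 + 0.4·√81 + 0.3·√169 + 0.2·√16 = 0.1·24 + 0.4·9 + 0.3·13 + 0.2·4 = 10.7
CE = (10.7)² = 114.49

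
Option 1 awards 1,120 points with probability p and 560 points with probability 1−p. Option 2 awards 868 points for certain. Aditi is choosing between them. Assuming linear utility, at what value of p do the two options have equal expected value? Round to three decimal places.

p·1120 + (1−p)·560 = 868
560p + 560 = 868
p = (868 − 560) / 560

p = 0.550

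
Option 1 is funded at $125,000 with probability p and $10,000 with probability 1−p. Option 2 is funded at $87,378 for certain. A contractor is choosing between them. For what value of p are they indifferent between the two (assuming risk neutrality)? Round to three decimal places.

p·125000 + (1−p)·10000 = 87378
115000p + 10000 = 87378
p = (87378 − 10000) / 115000

p = 0.673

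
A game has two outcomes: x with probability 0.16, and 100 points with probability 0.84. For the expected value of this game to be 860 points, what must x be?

x = 4,850 points

0.16·x + 0.84·100 = 860
0.16·x = 860 − 84 = 776
x = 776 / 0.16 = 4850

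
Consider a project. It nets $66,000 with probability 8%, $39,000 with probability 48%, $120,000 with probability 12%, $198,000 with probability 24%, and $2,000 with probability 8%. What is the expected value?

EV = 0.08 × 66000 + 0.48 × 39000 + 0.12 × 120000 + 0.24 × 198000 + 0.08 × 2000 = 5280 + 18720 + 14400 + 47520 + 160 = 86080

$86,080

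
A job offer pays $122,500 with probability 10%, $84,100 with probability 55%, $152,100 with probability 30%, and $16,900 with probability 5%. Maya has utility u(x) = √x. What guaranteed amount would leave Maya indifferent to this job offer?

$101,124

E[u] = 0.1·√122500 + 0.55·√84100 + 0.3·√152100 + 0.05·√16900 = 0.1·350 + 0.55·290 + 0.3·390 + 0.05·130 = 318
CE = (318)² = 101124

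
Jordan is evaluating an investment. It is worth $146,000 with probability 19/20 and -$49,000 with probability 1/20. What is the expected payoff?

$136,250

EV = 19/20 × 146000 + 1/20 × (-49000) = 138700 − 2450 = 136250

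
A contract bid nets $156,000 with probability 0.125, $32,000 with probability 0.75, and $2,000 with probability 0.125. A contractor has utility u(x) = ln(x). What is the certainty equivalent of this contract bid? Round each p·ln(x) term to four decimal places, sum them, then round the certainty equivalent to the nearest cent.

E[u] = 0.125·ln(156000) + 0.75·ln(32000) + 0.125·ln(2000) = 1.4947 + 7.7801 + 0.9501 = 10.2249
CE = e^10.2249 ≈ 27581.49

$27,581.49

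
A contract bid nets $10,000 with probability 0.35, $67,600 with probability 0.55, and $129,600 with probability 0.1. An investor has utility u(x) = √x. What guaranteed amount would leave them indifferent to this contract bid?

$45,796

E[u] = 0.35·√10000 + 0.55·√67600 + 0.1·√129600 = 0.35·100 + 0.55·260 + 0.1·360 = 214
CE = (214)² = 45796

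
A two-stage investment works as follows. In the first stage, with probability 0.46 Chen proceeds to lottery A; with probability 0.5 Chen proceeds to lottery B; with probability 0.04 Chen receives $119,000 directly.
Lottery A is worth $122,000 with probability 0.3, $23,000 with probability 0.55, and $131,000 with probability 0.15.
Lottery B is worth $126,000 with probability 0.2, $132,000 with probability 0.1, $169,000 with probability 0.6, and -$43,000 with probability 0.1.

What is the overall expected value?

EV(A) = 0.3 × 122000 + 0.55 × 23000 + 0.15 × 131000 = 36600 + 12650 + 19650 = 68900
EV(B) = 0.2 × 126000 + 0.1 × 132000 + 0.6 × 169000 + 0.1 × (-43000) = 25200 + 13200 + 101400 − 4300 = 135500
Branch C: 119000 (certain)
Overall = 0.46 × 68900 + 0.5 × 135500 + 0.04 × 119000 = 31694 + 67750 + 4760 = 104204

$104,204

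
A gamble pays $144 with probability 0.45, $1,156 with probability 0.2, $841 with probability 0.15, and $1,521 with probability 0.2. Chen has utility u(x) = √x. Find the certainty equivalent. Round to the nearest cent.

E[u] = 0.45·√144 + 0.2·√1156 + 0.15·√841 + 0.2·√1521 = 0.45·12 + 0.2·34 + 0.15·29 + 0.2·39 = 24.35
CE = (24.35)² = 592.9225

$592.92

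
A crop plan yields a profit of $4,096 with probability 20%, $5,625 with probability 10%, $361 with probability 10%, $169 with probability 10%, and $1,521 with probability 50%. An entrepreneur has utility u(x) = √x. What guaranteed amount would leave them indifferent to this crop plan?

$1,849

E[u] = 0.2·√4096 + 0.1·√5625 + 0.1·√361 + 0.1·√169 + 0.5·√1521 = 0.2·64 + 0.1·75 + 0.1·19 + 0.1·13 + 0.5·39 = 43
CE = (43)² = 1849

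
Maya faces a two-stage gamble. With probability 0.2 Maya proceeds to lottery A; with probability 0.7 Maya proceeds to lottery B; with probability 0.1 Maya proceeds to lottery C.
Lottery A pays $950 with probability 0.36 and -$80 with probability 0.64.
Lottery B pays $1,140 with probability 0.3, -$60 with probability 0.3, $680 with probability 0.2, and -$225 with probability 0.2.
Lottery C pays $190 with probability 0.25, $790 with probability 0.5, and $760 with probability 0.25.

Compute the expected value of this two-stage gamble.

EV(A) = 0.36 × 950 + 0.64 × (-80) = 342 − 51.2 = 290.8
EV(B) = 0.3 × 1140 + 0.3 × (-60) + 0.2 × 680 + 0.2 × (-225) = 342 − 18 + 136 − 45 = 415
EV(C) = 0.25 × 190 + 0.5 × 790 + 0.25 × 760 = 47.5 + 395 + 190 = 632.5
Overall = 0.2 × 290.8 + 0.7 × 415 + 0.1 × 632.5 = 58.16 + 290.5 + 63.25 = 411.91

$411.91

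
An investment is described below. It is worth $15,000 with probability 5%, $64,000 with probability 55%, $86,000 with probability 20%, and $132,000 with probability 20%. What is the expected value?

$79,550

EV = 0.05 × 15000 + 0.55 × 64000 + 0.2 × 86000 + 0.2 × 132000 = 750 + 35200 + 17200 + 26400 = 79550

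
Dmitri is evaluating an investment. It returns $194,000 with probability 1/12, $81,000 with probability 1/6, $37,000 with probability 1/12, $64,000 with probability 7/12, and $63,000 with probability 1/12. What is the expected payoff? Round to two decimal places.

$75,333.33

EV = 1/12 × 194000 + 1/6 × 81000 + 1/12 × 37000 + 7/12 × 64000 + 1/12 × 63000 = 16166.6667 + 13500 + 3083.3333 + 37333.3333 + 5250 = 75333.3333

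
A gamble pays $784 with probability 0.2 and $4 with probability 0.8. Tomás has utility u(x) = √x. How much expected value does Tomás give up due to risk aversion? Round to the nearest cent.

$108.16

E[u] = 0.2·√784 + 0.8·√4 = 0.2·28 + 0.8·2 = 7.2
CE = (7.2)² = 51.84
Risk premium = EV − CE = 160 − 51.84 = 108.16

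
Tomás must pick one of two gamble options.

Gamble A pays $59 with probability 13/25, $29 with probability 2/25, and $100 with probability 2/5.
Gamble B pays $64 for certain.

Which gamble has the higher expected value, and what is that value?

Gamble A ($73)

Gamble A = 13/25 × 59 + 2/25 × 29 + 2/5 × 100 = 30.68 + 2.32 + 40 = 73
Gamble B: 64 (certain)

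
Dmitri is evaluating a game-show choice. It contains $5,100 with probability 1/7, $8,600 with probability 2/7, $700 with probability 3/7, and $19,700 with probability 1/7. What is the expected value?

$6,300

EV = 1/7 × 5100 + 2/7 × 8600 + 3/7 × 700 + 1/7 × 19700 = 728.5714 + 2457.1429 + 300 + 2814.2857 = 6300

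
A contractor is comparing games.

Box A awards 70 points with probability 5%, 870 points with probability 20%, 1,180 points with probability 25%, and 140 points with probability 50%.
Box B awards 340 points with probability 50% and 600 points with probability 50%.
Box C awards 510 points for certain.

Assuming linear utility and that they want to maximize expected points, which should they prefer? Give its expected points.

Box A (542.5 points)

Box A = 0.05 × 70 + 0.2 × 870 + 0.25 × 1180 + 0.5 × 140 = 3.5 + 174 + 295 + 70 = 542.5
Box B = 0.5 × 340 + 0.5 × 600 = 170 + 300 = 470
Box C: 510 (certain)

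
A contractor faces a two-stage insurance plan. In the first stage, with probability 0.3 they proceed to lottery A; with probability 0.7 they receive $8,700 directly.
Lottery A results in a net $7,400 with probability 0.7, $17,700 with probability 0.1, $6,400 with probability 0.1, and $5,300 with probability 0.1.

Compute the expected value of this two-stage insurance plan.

$8,526

EV(A) = 0.7 × 7400 + 0.1 × 17700 + 0.1 × 6400 + 0.1 × 5300 = 5180 + 1770 + 640 + 530 = 8120
Branch B: 8700 (certain)
Overall = 0.3 × 8120 + 0.7 × 8700 = 2436 + 6090 = 8526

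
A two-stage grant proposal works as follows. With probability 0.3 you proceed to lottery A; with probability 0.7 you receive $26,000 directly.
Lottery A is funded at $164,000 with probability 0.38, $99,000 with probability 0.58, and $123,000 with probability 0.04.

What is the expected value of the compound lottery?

EV(A) = 0.38 × 164000 + 0.58 × 99000 + 0.04 × 123000 = 62320 + 57420 + 4920 = 124660
Branch B: 26000 (certain)
Overall = 0.3 × 124660 + 0.7 × 26000 = 37398 + 18200 = 55598

$55,598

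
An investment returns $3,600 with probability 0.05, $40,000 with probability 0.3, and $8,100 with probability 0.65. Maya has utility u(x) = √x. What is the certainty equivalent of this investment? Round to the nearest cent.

E[u] = 0.05·√3600 + 0.3·√40000 + 0.65·√8100 = 0.05·60 + 0.3·200 + 0.65·90 = 121.5
CE = (121.5)² = 14762.25

$14,762.25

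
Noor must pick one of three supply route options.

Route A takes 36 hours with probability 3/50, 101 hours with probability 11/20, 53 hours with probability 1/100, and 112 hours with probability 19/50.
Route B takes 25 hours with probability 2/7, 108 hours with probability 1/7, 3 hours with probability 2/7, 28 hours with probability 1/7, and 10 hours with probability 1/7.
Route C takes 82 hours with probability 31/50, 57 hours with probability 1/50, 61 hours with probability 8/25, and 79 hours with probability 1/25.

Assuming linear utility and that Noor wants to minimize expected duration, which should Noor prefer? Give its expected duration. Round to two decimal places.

Route A = 3/50 × 36 + 11/20 × 101 + 1/100 × 53 + 19/50 × 112 = 2.16 + 55.55 + 0.53 + 42.56 = 100.8
Route B = 2/7 × 25 + 1/7 × 108 + 2/7 × 3 + 1/7 × 28 + 1/7 × 10 = 7.1429 + 15.4286 + 0.8571 + 4 + 1.4286 = 28.8571
Route C = 31/50 × 82 + 1/50 × 57 + 8/25 × 61 + 1/25 × 79 = 50.84 + 1.14 + 19.52 + 3.16 = 74.66

Route B (28.86 hours)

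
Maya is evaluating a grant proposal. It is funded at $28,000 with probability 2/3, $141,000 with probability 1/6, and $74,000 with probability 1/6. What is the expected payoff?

$54,500

EV = 2/3 × 28000 + 1/6 × 141000 + 1/6 × 74000 = 18666.6667 + 23500 + 12333.3333 = 54500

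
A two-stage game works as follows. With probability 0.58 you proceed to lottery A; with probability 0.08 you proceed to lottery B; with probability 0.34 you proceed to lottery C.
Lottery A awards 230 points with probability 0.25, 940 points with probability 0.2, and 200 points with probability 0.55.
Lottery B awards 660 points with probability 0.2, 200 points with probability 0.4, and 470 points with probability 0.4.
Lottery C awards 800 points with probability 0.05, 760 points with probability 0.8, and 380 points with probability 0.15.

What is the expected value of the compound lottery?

EV(A) = 0.25 × 230 + 0.2 × 940 + 0.55 × 200 = 57.5 + 188 + 110 = 355.5
EV(B) = 0.2 × 660 + 0.4 × 200 + 0.4 × 470 = 132 + 80 + 188 = 400
EV(C) = 0.05 × 800 + 0.8 × 760 + 0.15 × 380 = 40 + 608 + 57 = 705
Overall = 0.58 × 355.5 + 0.08 × 400 + 0.34 × 705 = 206.19 + 32 + 239.7 = 477.89

477.89 points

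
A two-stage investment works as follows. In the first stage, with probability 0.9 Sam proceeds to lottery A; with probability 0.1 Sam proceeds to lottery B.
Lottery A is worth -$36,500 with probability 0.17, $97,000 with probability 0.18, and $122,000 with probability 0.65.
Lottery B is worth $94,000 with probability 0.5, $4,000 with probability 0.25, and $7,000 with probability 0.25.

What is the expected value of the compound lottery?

EV(A) = 0.17 × (-36500) + 0.18 × 97000 + 0.65 × 122000 = -6205 + 17460 + 79300 = 90555
EV(B) = 0.5 × 94000 + 0.25 × 4000 + 0.25 × 7000 = 47000 + 1000 + 1750 = 49750
Overall = 0.9 × 90555 + 0.1 × 49750 = 81499.5 + 4975 = 86474.5

$86,474.50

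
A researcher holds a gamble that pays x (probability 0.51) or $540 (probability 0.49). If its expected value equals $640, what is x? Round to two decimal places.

0.51·x + 0.49·540 = 640
0.51·x = 640 − 264.6 = 375.4
x = 375.4 / 0.51 = 736.0784

x = $736.08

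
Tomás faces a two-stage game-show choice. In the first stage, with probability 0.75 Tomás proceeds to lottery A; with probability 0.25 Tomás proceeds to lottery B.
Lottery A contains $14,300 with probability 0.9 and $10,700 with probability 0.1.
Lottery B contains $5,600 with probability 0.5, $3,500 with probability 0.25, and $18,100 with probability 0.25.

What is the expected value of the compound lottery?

EV(A) = 0.9 × 14300 + 0.1 × 10700 = 12870 + 1070 = 13940
EV(B) = 0.5 × 5600 + 0.25 × 3500 + 0.25 × 18100 = 2800 + 875 + 4525 = 8200
Overall = 0.75 × 13940 + 0.25 × 8200 = 10455 + 2050 = 12505

$12,505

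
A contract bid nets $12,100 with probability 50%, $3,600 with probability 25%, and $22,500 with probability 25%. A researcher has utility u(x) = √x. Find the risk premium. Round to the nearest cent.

E[u] = 0.5·√12100 + 0.25·√3600 + 0.25·√22500 = 0.5·110 + 0.25·60 + 0.25·150 = 107.5
CE = (107.5)² = 11556.25
Risk premium = EV − CE = 12575 − 11556.25 = 1018.75

$1,018.75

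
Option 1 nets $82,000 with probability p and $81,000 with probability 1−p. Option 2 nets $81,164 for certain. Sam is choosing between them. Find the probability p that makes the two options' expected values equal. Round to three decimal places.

p·82000 + (1−p)·81000 = 81164
1000p + 81000 = 81164
p = (81164 − 81000) / 1000

p = 0.164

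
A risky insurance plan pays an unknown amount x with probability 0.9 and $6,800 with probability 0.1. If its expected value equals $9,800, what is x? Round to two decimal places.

0.9·x + 0.1·6800 = 9800
0.9·x = 9800 − 680 = 9120
x = 9120 / 0.9 = 10133.3333

x = $10,133.33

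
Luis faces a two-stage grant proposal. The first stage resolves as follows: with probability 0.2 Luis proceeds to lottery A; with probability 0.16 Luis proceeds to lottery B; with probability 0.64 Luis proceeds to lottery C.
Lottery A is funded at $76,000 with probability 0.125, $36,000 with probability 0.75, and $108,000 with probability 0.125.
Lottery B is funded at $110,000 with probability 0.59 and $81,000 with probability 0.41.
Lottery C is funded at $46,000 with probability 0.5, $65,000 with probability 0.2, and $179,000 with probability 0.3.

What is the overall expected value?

EV(A) = 0.125 × 76000 + 0.75 × 36000 + 0.125 × 108000 = 9500 + 27000 + 13500 = 50000
EV(B) = 0.59 × 110000 + 0.41 × 81000 = 64900 + 33210 = 98110
EV(C) = 0.5 × 46000 + 0.2 × 65000 + 0.3 × 179000 = 23000 + 13000 + 53700 = 89700
Overall = 0.2 × 50000 + 0.16 × 98110 + 0.64 × 89700 = 10000 + 15697.6 + 57408 = 83105.6

$83,105.60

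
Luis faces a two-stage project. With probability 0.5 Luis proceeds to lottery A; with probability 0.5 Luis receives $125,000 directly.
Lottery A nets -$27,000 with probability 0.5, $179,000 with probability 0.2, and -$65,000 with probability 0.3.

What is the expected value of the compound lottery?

EV(A) = 0.5 × (-27000) + 0.2 × 179000 + 0.3 × (-65000) = -13500 + 35800 − 19500 = 2800
Branch B: 125000 (certain)
Overall = 0.5 × 2800 + 0.5 × 125000 = 1400 + 62500 = 63900

$63,900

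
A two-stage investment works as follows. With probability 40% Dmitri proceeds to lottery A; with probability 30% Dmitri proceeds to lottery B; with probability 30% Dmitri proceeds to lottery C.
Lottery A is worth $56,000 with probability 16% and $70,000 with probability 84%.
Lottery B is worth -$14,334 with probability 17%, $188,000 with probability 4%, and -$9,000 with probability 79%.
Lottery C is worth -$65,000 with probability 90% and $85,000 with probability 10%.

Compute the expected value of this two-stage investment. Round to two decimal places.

EV(A) = 0.16 × 56000 + 0.84 × 70000 = 8960 + 58800 = 67760
EV(B) = 0.17 × (-14334) + 0.04 × 188000 + 0.79 × (-9000) = -2436.78 + 7520 − 7110 = -2026.78
EV(C) = 0.9 × (-65000) + 0.1 × 85000 = -58500 + 8500 = -50000
Overall = 0.4 × 67760 + 0.3 × (-2026.78) + 0.3 × (-50000) = 27104 − 608.034 − 15000 = 11495.966

$11,495.97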